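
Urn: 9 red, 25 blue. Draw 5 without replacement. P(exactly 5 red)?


Hypergeometric: C(9,5)×C(25,0)/C(34,5)
= 126×1/278256 = 21/46376

P(X=5) = 21/46376 ≈ 0.05%


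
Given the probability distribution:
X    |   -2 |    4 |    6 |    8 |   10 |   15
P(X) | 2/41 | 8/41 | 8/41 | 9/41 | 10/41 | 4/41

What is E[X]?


E[X] = Σ x·P(X=x)
= (-2)×(2/41) + (4)×(8/41) + (6)×(8/41) + (8)×(9/41) + (10)×(10/41) + (15)×(4/41)
= 308/41

E[X] = 308/41


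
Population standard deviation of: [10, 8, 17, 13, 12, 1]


Mean = 61/6
  (10-61/6)²=1/36
  (8-61/6)²=169/36
  (17-61/6)²=1681/36
  (13-61/6)²=289/36
  (12-61/6)²=121/36
  (1-61/6)²=3025/36
Σ(x-μ)² = 881/6
σ² = (881/6)/6 = 881/36

σ = √(881/36) ≈ 4.9469


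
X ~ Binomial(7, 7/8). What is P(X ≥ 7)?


P(X ≥ 7) = Σ P(X=i) for i=7..7
P(X=7) = 823543/2097152
Sum = 823543/2097152

P(X ≥ 7) = 823543/2097152 ≈ 39.27%


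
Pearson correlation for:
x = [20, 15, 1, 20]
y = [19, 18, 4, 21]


n=4, Σx=56, Σy=62, Σxy=1074, Σx²=1026, Σy²=1142
r = (4×1074 - 56×62)/√((4×1026 - 56²)(4×1142 - 62²))
= 824/√(968×724) = 824/√700832 ≈ 824/837.1571 ≈ 0.9843

r ≈ 0.9843


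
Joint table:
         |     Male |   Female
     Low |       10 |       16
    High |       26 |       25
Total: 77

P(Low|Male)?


P(Low|Male) = 10/(10+26) = 10/36 = 5/18

P = 5/18 ≈ 27.78%


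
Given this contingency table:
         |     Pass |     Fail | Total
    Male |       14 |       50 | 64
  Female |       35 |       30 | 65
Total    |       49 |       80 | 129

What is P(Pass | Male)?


P(Pass | Male) = 14/(14+50) = 14/64 = 7/32

P(Pass|Male) = 7/32 ≈ 21.88%


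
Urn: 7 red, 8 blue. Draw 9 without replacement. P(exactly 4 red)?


Hypergeometric: C(7,4)×C(8,5)/C(15,9)
= 35×56/5005 = 56/143

P(X=4) = 56/143 ≈ 39.16%


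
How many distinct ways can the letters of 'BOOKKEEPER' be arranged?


Letters: 10, freq: {'B': 1, 'O': 2, 'K': 2, 'E': 3, 'P': 1, 'R': 1}
10!/(1!×2!×2!×3!×1!×1!) = 3628800/24 = 151200

151200


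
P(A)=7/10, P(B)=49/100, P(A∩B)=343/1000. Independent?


P(A)×P(B) = 343/1000
P(A∩B) = 343/1000
Equal ✓ → Independent

Yes, independent


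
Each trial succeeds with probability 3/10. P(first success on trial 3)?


Geometric: P(X=3) = (1-p)^(k-1)×p = (7/10)^2×3/10 = 147/1000

P(X=3) = 147/1000 ≈ 14.70%


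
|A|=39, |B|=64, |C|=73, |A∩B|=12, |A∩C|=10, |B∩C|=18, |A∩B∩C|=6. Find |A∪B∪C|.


|A∪B∪C| = 39+64+73-12-10-18+6 = 142

|A∪B∪C| = 142


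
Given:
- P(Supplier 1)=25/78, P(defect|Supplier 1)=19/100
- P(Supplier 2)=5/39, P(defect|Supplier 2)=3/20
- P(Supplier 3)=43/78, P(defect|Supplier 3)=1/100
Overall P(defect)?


P(B) = Σ P(B|Aᵢ)×P(Aᵢ)
  19/100×25/78 = 19/312
  3/20×5/39 = 1/52
  1/100×43/78 = 43/7800
Sum = 167/1950

P(defect) = 167/1950 ≈ 8.56%


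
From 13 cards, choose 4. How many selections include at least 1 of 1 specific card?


Complement: C(13,4) - C(12,4) = 715 - 495 = 220

220


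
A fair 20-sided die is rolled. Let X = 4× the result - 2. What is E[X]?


E[die] = (1+20)/2 = 21/2
E[X] = 4×21/2 - 2 = 40

E[X] = 40


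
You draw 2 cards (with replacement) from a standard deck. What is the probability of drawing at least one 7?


P(not a 7) = 48/52 = 12/13
P(none in 2 draws) = (12/13)^2 = 144/169
P(≥1 7) = 1 - 144/169 = 25/169

P = 25/169 ≈ 14.79%


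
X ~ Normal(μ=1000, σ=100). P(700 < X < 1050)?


z₁=(700-1000)/100=-3.0, z₂=(1050-1000)/100=0.5
P = Φ(0.5) - Φ(-3.0) = 0.691462 - 0.001350 = 0.690112 ≈ 0.6901

P(700 < X < 1050) ≈ 0.6901


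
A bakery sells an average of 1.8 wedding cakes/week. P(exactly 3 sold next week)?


Poisson(λ=1.8): P(X=3) = e^(-λ)×λ^k/k!
= e^(-1.8) × 1.8^3 / 3!
≈ 0.1652988882 × 5.832 / 6 ≈ 0.160671

P(X=3) ≈ 0.160671 ≈ 16.07%


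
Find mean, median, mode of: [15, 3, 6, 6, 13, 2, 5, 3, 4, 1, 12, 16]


Sorted: [1, 2, 3, 3, 4, 5, 6, 6, 12, 13, 15, 16]
Mean = 86/12 = 43/6
Median = 11/2
Freq: {15: 1, 3: 2, 6: 2, 13: 1, 2: 1, 5: 1, 4: 1, 1: 1, 12: 1, 16: 1}
Mode: [3, 6]

Mean=43/6, Median=11/2, Mode=[3, 6]


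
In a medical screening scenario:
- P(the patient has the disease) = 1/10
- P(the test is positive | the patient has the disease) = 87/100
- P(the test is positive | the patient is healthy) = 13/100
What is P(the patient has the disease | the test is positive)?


Using Bayes' theorem:
P(A|B) = P(B|A)·P(A) / P(B)

P(the test is positive) = 87/100 × 1/10 + 13/100 × 9/10
= 87/1000 + 117/1000 = 51/250

P(the patient has the disease|the test is positive) = (87/1000) / (51/250) = 29/68

P(the patient has the disease|the test is positive) = 29/68 ≈ 42.65%


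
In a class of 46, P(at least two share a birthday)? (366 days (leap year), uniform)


P(all different) = Π(366-i)/366 for i=0..45
= 0.052187
P(match) = 1 - 0.052187 = 0.947813

P ≈ 0.9478 ≈ 94.78%


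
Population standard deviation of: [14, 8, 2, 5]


Mean = 29/4
  (14-29/4)²=729/16
  (8-29/4)²=9/16
  (2-29/4)²=441/16
  (5-29/4)²=81/16
Σ(x-μ)² = 315/4
σ² = (315/4)/4 = 315/16

σ = √(315/16) ≈ 4.4371


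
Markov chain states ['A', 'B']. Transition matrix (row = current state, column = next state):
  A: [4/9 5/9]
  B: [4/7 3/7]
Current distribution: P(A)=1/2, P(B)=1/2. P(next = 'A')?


P(next=A) = Σᵢ P(now=i)×P(i→A)
= 1/2×4/9 + 1/2×4/7
= 2/9 + 2/7 = 32/63

P = 32/63 ≈ 0.5079


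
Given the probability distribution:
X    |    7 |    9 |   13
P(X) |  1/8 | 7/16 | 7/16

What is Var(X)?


E[X] = 21/2
E[X²] = 231/2
Var(X) = E[X²] - (E[X])² = 231/2 - 441/4 = 21/4

Var(X) = 21/4 ≈ 5.2500


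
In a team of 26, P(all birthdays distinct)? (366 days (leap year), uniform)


P(all different) = Π(366-i)/366 for i=0..25
= (366/366)×(365/366)×...×(341/366)
= 0.402786

P ≈ 0.4028 ≈ 40.28%


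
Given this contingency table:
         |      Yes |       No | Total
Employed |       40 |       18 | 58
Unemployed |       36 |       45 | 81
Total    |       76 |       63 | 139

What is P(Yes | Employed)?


P(Yes | Employed) = 40/(40+18) = 40/58 = 20/29

P(Yes|Employed) = 20/29 ≈ 68.97%


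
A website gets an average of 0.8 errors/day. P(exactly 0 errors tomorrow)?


Poisson(λ=0.8): P(X=0) = e^(-λ)×λ^k/k!
= e^(-0.8) × 0.8^0 / 0!
≈ 0.4493289641 × 1 / 1 ≈ 0.449329

P(X=0) ≈ 0.449329 ≈ 44.93%


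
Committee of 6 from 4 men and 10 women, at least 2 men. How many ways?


Count by #men:
  2M,4W: C(4,2)×C(10,4)=1260
  3M,3W: C(4,3)×C(10,3)=480
  4M,2W: C(4,4)×C(10,2)=45
Total = 1785

1785


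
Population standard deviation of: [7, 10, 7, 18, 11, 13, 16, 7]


Mean = 89/8
  (7-89/8)²=1089/64
  (10-89/8)²=81/64
  (7-89/8)²=1089/64
  (18-89/8)²=3025/64
  (11-89/8)²=1/64
  (13-89/8)²=225/64
  (16-89/8)²=1521/64
  (7-89/8)²=1089/64
Σ(x-μ)² = 1015/8
σ² = (1015/8)/8 = 1015/64

σ = √(1015/64) ≈ 3.9824


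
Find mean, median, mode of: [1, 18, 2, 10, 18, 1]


Sorted: [1, 1, 2, 10, 18, 18]
Mean = 50/6 = 25/3
Median = 6
Freq: {1: 2, 18: 2, 2: 1, 10: 1}
Mode: [1, 18]

Mean=25/3, Median=6, Mode=[1, 18]


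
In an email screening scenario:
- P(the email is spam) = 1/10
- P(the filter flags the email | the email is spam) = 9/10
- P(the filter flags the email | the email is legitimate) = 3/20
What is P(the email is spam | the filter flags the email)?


Using Bayes' theorem:
P(A|B) = P(B|A)·P(A) / P(B)

P(the filter flags the email) = 9/10 × 1/10 + 3/20 × 9/10
= 9/100 + 27/200 = 9/40

P(the email is spam|the filter flags the email) = (9/100) / (9/40) = 2/5

P(the email is spam|the filter flags the email) = 2/5 ≈ 40.00%


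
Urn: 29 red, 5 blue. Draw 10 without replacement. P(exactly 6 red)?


Hypergeometric: C(29,6)×C(5,4)/C(34,10)
= 475020×5/131128140 = 105/5797

P(X=6) = 105/5797 ≈ 1.81%


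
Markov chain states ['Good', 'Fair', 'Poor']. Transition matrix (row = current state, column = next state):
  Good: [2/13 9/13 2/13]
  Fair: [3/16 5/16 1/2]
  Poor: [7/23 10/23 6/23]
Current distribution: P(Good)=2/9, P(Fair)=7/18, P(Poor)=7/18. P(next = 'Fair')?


P(next=Fair) = Σᵢ P(now=i)×P(i→Fair)
= 2/9×9/13 + 7/18×5/16 + 7/18×10/23
= 2/13 + 35/288 + 35/207 = 38273/86112

P = 38273/86112 ≈ 0.4445


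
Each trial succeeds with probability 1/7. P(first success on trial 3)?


Geometric: P(X=3) = (1-p)^(k-1)×p = (6/7)^2×1/7 = 36/343

P(X=3) = 36/343 ≈ 10.50%


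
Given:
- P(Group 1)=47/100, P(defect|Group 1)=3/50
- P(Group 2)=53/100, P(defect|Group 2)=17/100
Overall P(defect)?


P(B) = Σ P(B|Aᵢ)×P(Aᵢ)
  3/50×47/100 = 141/5000
  17/100×53/100 = 901/10000
Sum = 1183/10000

P(defect) = 1183/10000 ≈ 11.83%


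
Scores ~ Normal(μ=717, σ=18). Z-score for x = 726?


z = (x - μ)/σ = (726 - 717)/18 = 0.5

z = 0.5


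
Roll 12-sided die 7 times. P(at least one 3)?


P(no 3)^7 = (11/12)^7 = 19487171/35831808
P(≥1) = 1 - 19487171/35831808 = 16344637/35831808

P = 16344637/35831808 ≈ 45.61%


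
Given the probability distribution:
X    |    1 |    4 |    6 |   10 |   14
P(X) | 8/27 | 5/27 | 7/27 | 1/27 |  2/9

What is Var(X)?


E[X] = 164/27
E[X²] = 1616/27
Var(X) = E[X²] - (E[X])² = 1616/27 - 26896/729 = 16736/729

Var(X) = 16736/729 ≈ 22.9575


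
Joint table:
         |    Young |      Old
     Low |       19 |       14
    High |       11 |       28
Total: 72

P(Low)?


P(Low) = (19+14)/72 = 33/72 = 11/24

P(Low) = 11/24 ≈ 45.83%


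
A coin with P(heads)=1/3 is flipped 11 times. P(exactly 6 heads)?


Binomial: P(X=6) = C(11,6)×p^6×(1-p)^5
= 462 × 1/729 × 32/243 = 4928/59049

P(X=6) = 4928/59049 ≈ 8.35%


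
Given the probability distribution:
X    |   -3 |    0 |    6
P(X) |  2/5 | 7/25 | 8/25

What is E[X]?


E[X] = Σ x·P(X=x)
= (-3)×(2/5) + (0)×(7/25) + (6)×(8/25)
= 18/25

E[X] = 18/25


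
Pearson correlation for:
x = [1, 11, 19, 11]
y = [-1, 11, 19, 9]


n=4, Σx=42, Σy=38, Σxy=580, Σx²=604, Σy²=564
r = (4×580 - 42×38)/√((4×604 - 42²)(4×564 - 38²))
= 724/√(652×812) = 724/√529424 ≈ 724/727.6153 ≈ 0.9950

r ≈ 0.9950


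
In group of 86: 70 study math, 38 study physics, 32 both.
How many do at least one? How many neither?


|A∪B| = 70+38-32 = 76
Neither = 86-76 = 10

At least one: 76; Neither: 10


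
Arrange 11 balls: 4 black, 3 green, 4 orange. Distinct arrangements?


11!/(4!×3!×4!) = 11550

11550


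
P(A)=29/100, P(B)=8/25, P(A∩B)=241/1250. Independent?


P(A)×P(B) = 58/625
P(A∩B) = 241/1250
Not equal → NOT independent

No, not independent


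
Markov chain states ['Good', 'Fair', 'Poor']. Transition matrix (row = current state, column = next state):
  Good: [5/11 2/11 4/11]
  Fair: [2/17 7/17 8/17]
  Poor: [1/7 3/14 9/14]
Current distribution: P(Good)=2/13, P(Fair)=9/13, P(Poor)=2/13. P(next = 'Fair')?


P(next=Fair) = Σᵢ P(now=i)×P(i→Fair)
= 2/13×2/11 + 9/13×7/17 + 2/13×3/14
= 4/143 + 63/221 + 3/91 = 5888/17017

P = 5888/17017 ≈ 0.3460


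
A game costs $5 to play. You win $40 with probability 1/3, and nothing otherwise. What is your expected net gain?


E[gain] = (40-5)×1/3 + (-5)×2/3
= 35/3 - 10/3 = 25/3

Expected net gain = $25/3 ≈ $8.33


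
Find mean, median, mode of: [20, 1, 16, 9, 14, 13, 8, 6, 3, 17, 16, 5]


Sorted: [1, 3, 5, 6, 8, 9, 13, 14, 16, 16, 17, 20]
Mean = 128/12 = 32/3
Median = 11
Freq: {20: 1, 1: 1, 16: 2, 9: 1, 14: 1, 13: 1, 8: 1, 6: 1, 3: 1, 17: 1, 5: 1}
Mode: [16]

Mean=32/3, Median=11, Mode=16


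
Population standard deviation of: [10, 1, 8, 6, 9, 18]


Mean = 52/6 = 26/3
  (10-26/3)²=16/9
  (1-26/3)²=529/9
  (8-26/3)²=4/9
  (6-26/3)²=64/9
  (9-26/3)²=1/9
  (18-26/3)²=784/9
Σ(x-μ)² = 466/3
σ² = (466/3)/6 = 233/9

σ = √(233/9) ≈ 5.0881


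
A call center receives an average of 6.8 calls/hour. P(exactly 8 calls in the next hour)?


Poisson(λ=6.8): P(X=8) = e^(-λ)×λ^k/k!
= e^(-6.8) × 6.8^8 / 8!
≈ 0.001113775148 × 4571632.39653 / 40320 ≈ 0.126284

P(X=8) ≈ 0.126284 ≈ 12.63%


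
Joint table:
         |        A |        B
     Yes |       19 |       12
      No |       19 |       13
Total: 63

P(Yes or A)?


P(Yes∨A) = P(Yes) + P(A) - P(Yes∧A)
= (31 + 38 - 19)/63 = 50/63

P = 50/63 ≈ 79.37%


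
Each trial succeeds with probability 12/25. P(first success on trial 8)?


Geometric: P(X=8) = (1-p)^(k-1)×p = (13/25)^7×12/25 = 752982204/152587890625

P(X=8) = 752982204/152587890625 ≈ 0.49%


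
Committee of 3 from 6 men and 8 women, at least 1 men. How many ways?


Count by #men:
  1M,2W: C(6,1)×C(8,2)=168
  2M,1W: C(6,2)×C(8,1)=120
  3M,0W: C(6,3)×C(8,0)=20
Total = 308

308


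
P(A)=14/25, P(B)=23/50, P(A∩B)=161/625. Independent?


P(A)×P(B) = 161/625
P(A∩B) = 161/625
Equal ✓ → Independent

Yes, independent


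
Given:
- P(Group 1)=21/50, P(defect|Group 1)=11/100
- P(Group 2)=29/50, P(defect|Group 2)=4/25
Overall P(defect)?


P(B) = Σ P(B|Aᵢ)×P(Aᵢ)
  11/100×21/50 = 231/5000
  4/25×29/50 = 58/625
Sum = 139/1000

P(defect) = 139/1000 ≈ 13.90%


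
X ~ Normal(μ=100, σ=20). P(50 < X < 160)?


z₁=(50-100)/20=-2.5, z₂=(160-100)/20=3.0
P = Φ(3.0) - Φ(-2.5) = 0.998650 - 0.006210 = 0.992440 ≈ 0.9924

P(50 < X < 160) ≈ 0.9924


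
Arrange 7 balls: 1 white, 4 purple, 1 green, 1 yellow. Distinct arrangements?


7!/(1!×4!×1!×1!) = 210

210


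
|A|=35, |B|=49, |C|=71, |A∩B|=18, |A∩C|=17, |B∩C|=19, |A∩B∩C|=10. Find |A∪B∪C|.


|A∪B∪C| = 35+49+71-18-17-19+10 = 111

|A∪B∪C| = 111


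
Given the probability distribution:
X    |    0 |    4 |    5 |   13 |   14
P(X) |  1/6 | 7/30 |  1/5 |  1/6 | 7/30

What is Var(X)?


E[X] = 221/30
E[X²] = 2479/30
Var(X) = E[X²] - (E[X])² = 2479/30 - 48841/900 = 25529/900

Var(X) = 25529/900 ≈ 28.3656


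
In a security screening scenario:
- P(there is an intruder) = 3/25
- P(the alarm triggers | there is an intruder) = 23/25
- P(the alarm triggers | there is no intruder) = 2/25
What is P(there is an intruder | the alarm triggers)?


Using Bayes' theorem:
P(A|B) = P(B|A)·P(A) / P(B)

P(the alarm triggers) = 23/25 × 3/25 + 2/25 × 22/25
= 69/625 + 44/625 = 113/625

P(there is an intruder|the alarm triggers) = (69/625) / (113/625) = 69/113

P(there is an intruder|the alarm triggers) = 69/113 ≈ 61.06%


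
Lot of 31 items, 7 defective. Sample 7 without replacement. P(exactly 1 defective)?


Hypergeometric: C(7,1)×C(24,6)/C(31,7)
= 7×134596/2629575 = 942172/2629575

P(X=1) = 942172/2629575 ≈ 35.83%


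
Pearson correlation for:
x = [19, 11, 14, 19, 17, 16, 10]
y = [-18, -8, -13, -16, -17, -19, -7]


n=7, Σx=106, Σy=-98, Σxy=-1579, Σx²=1684, Σy²=1512
r = (7×(-1579) - 106×(-98))/√((7×1684 - 106²)(7×1512 - (-98)²))
= -665/√(552×980) = -665/√540960 ≈ -665/735.4998 ≈ -0.9041

r ≈ -0.9041


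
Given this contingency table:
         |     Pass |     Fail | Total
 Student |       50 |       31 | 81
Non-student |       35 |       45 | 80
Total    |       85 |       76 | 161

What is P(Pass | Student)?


P(Pass | Student) = 50/(50+31) = 50/81

P(Pass|Student) = 50/81 ≈ 61.73%


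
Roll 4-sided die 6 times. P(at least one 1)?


P(no 1)^6 = (3/4)^6 = 729/4096
P(≥1) = 1 - 729/4096 = 3367/4096

P = 3367/4096 ≈ 82.20%


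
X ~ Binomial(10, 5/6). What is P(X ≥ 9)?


P(X ≥ 9) = Σ P(X=i) for i=9..10
P(X=9) = 9765625/30233088
P(X=10) = 9765625/60466176
Sum = 9765625/20155392

P(X ≥ 9) = 9765625/20155392 ≈ 48.45%


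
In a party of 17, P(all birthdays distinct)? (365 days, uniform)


P(all different) = Π(365-i)/365 for i=0..16
= (365/365)×(364/365)×...×(349/365)
= 0.684992

P ≈ 0.6850 ≈ 68.50%


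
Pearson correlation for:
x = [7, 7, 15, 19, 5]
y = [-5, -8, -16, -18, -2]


n=5, Σx=53, Σy=-49, Σxy=-683, Σx²=709, Σy²=673
r = (5×(-683) - 53×(-49))/√((5×709 - 53²)(5×673 - (-49)²))
= -818/√(736×964) = -818/√709504 ≈ -818/842.3206 ≈ -0.9711

r ≈ -0.9711


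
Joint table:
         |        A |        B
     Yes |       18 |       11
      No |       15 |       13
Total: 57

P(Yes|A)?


P(Yes|A) = 18/(18+15) = 18/33 = 6/11

P = 6/11 ≈ 54.55%


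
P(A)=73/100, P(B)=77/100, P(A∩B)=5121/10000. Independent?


P(A)×P(B) = 5621/10000
P(A∩B) = 5121/10000
Not equal → NOT independent

No, not independent


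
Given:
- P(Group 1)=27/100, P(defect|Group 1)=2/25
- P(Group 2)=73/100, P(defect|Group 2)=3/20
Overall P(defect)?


P(B) = Σ P(B|Aᵢ)×P(Aᵢ)
  2/25×27/100 = 27/1250
  3/20×73/100 = 219/2000
Sum = 1311/10000

P(defect) = 1311/10000 ≈ 13.11%


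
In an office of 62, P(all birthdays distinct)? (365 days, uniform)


P(all different) = Π(365-i)/365 for i=0..61
= (365/365)×(364/365)×...×(304/365)
= 0.004090

P ≈ 0.0041 ≈ 0.41%


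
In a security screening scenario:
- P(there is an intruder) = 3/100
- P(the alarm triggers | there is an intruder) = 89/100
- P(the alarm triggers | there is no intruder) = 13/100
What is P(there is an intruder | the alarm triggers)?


Using Bayes' theorem:
P(A|B) = P(B|A)·P(A) / P(B)

P(the alarm triggers) = 89/100 × 3/100 + 13/100 × 97/100
= 267/10000 + 1261/10000 = 191/1250

P(there is an intruder|the alarm triggers) = (267/10000) / (191/1250) = 267/1528

P(there is an intruder|the alarm triggers) = 267/1528 ≈ 17.47%


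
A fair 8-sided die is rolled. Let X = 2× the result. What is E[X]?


E[die] = (1+8)/2 = 9/2
E[X] = 2 × 9/2 = 9

E[X] = 9


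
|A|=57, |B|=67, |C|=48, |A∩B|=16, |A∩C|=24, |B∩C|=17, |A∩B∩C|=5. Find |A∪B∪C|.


|A∪B∪C| = 57+67+48-16-24-17+5 = 120

|A∪B∪C| = 120


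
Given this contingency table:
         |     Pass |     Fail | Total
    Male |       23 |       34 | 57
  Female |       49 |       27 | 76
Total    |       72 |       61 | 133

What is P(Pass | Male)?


P(Pass | Male) = 23/(23+34) = 23/57

P(Pass|Male) = 23/57 ≈ 40.35%


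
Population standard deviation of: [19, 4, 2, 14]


Mean = 39/4
  (19-39/4)²=1369/16
  (4-39/4)²=529/16
  (2-39/4)²=961/16
  (14-39/4)²=289/16
Σ(x-μ)² = 787/4
σ² = (787/4)/4 = 787/16

σ = √(787/16) ≈ 7.0134


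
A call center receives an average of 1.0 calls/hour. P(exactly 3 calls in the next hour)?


Poisson(λ=1.0): P(X=3) = e^(-λ)×λ^k/k!
= e^(-1.0) × 1.0^3 / 3!
≈ 0.3678794412 × 1 / 6 ≈ 0.061313

P(X=3) ≈ 0.061313 ≈ 6.13%


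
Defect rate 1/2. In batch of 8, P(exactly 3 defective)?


Binomial: P(X=3) = C(8,3)×p^3×(1-p)^5
= 56 × 1/8 × 1/32 = 7/32

P(X=3) = 7/32 ≈ 21.88%


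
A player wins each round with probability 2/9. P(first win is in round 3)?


Geometric: P(X=3) = (1-p)^(k-1)×p = (7/9)^2×2/9 = 98/729

P(X=3) = 98/729 ≈ 13.44%


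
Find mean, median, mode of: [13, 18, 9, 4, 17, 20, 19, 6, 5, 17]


Sorted: [4, 5, 6, 9, 13, 17, 17, 18, 19, 20]
Mean = 128/10 = 64/5
Median = 15
Freq: {13: 1, 18: 1, 9: 1, 4: 1, 17: 2, 20: 1, 19: 1, 6: 1, 5: 1}
Mode: [17]

Mean=64/5, Median=15, Mode=17


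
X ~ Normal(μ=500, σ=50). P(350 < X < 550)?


z₁=(350-500)/50=-3.0, z₂=(550-500)/50=1.0
P = Φ(1.0) - Φ(-3.0) = 0.841345 - 0.001350 = 0.839995 ≈ 0.8400

P(350 < X < 550) ≈ 0.8400


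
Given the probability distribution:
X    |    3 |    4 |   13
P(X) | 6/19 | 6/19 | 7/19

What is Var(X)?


E[X] = 7
E[X²] = 1333/19
Var(X) = E[X²] - (E[X])² = 1333/19 - 49 = 402/19

Var(X) = 402/19 ≈ 21.1579


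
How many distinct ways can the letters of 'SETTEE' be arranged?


Letters: 6, freq: {'S': 1, 'E': 3, 'T': 2}
6!/(1!×3!×2!) = 720/12 = 60

60


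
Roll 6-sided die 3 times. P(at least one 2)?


P(no 2)^3 = (5/6)^3 = 125/216
P(≥1) = 1 - 125/216 = 91/216

P = 91/216 ≈ 42.13%


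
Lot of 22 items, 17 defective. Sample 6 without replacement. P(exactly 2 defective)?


Hypergeometric: C(17,2)×C(5,4)/C(22,6)
= 136×5/74613 = 40/4389

P(X=2) = 40/4389 ≈ 0.91%


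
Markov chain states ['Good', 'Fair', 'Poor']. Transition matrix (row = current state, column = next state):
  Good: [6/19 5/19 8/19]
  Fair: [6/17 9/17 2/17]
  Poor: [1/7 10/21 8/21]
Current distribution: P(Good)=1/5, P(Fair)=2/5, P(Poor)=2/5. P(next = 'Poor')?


P(next=Poor) = Σᵢ P(now=i)×P(i→Poor)
= 1/5×8/19 + 2/5×2/17 + 2/5×8/21
= 8/95 + 4/85 + 16/105 = 1924/6783

P = 1924/6783 ≈ 0.2837


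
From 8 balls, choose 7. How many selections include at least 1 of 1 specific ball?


Complement: C(8,7) - C(7,7) = 8 - 1 = 7

7


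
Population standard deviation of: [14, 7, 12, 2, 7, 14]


Mean = 56/6 = 28/3
  (14-28/3)²=196/9
  (7-28/3)²=49/9
  (12-28/3)²=64/9
  (2-28/3)²=484/9
  (7-28/3)²=49/9
  (14-28/3)²=196/9
Σ(x-μ)² = 346/3
σ² = (346/3)/6 = 173/9

σ = √(173/9) ≈ 4.3843


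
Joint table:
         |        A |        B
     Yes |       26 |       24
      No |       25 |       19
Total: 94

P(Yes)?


P(Yes) = (26+24)/94 = 50/94 = 25/47

P(Yes) = 25/47 ≈ 53.19%


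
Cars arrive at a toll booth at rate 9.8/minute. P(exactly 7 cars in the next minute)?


Poisson(λ=9.8): P(X=7) = e^(-λ)×λ^k/k!
= e^(-9.8) × 9.8^7 / 7!
≈ 5.545159943e-05 × 8681255.33247 / 5040 ≈ 0.095514

P(X=7) ≈ 0.095514 ≈ 9.55%


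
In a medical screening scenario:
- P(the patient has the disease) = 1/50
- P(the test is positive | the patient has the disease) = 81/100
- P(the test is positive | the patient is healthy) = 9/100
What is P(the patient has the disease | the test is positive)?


Using Bayes' theorem:
P(A|B) = P(B|A)·P(A) / P(B)

P(the test is positive) = 81/100 × 1/50 + 9/100 × 49/50
= 81/5000 + 441/5000 = 261/2500

P(the patient has the disease|the test is positive) = (81/5000) / (261/2500) = 9/58

P(the patient has the disease|the test is positive) = 9/58 ≈ 15.52%


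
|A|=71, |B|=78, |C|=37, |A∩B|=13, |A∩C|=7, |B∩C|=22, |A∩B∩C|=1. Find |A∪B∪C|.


|A∪B∪C| = 71+78+37-13-7-22+1 = 145

|A∪B∪C| = 145


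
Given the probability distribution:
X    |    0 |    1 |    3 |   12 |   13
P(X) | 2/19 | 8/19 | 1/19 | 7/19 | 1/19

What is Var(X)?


E[X] = 108/19
E[X²] = 1194/19
Var(X) = E[X²] - (E[X])² = 1194/19 - 11664/361 = 11022/361

Var(X) = 11022/361 ≈ 30.5319


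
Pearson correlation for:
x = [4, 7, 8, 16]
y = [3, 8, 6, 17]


n=4, Σx=35, Σy=34, Σxy=388, Σx²=385, Σy²=398
r = (4×388 - 35×34)/√((4×385 - 35²)(4×398 - 34²))
= 362/√(315×436) = 362/√137340 ≈ 362/370.5941 ≈ 0.9768

r ≈ 0.9768


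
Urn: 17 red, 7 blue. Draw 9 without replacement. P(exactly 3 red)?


Hypergeometric: C(17,3)×C(7,6)/C(24,9)
= 680×7/1307504 = 35/9614

P(X=3) = 35/9614 ≈ 0.36%


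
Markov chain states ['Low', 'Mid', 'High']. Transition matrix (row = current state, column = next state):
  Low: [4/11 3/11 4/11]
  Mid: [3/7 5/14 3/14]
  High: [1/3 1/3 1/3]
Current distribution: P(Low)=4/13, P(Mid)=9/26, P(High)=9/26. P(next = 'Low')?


P(next=Low) = Σᵢ P(now=i)×P(i→Low)
= 4/13×4/11 + 9/26×3/7 + 9/26×1/3
= 16/143 + 27/182 + 3/26 = 376/1001

P = 376/1001 ≈ 0.3756


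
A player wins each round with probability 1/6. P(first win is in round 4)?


Geometric: P(X=4) = (1-p)^(k-1)×p = (5/6)^3×1/6 = 125/1296

P(X=4) = 125/1296 ≈ 9.65%


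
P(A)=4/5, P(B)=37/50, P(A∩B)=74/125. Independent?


P(A)×P(B) = 74/125
P(A∩B) = 74/125
Equal ✓ → Independent

Yes, independent


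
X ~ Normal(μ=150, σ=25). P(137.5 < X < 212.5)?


z₁=(137.5-150)/25=-0.5, z₂=(212.5-150)/25=2.5
P = Φ(2.5) - Φ(-0.5) = 0.993790 - 0.308538 = 0.685252 ≈ 0.6853

P(137.5 < X < 212.5) ≈ 0.6853


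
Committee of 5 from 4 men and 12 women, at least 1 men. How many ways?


Count by #men:
  1M,4W: C(4,1)×C(12,4)=1980
  2M,3W: C(4,2)×C(12,3)=1320
  3M,2W: C(4,3)×C(12,2)=264
  4M,1W: C(4,4)×C(12,1)=12
Total = 3576

3576


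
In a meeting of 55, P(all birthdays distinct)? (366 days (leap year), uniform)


P(all different) = Π(366-i)/366 for i=0..54
= (366/366)×(365/366)×...×(312/366)
= 0.013909

P ≈ 0.0139 ≈ 1.39%


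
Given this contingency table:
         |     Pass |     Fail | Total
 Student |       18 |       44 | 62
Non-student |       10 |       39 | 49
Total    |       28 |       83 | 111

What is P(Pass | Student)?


P(Pass | Student) = 18/(18+44) = 18/62 = 9/31

P(Pass|Student) = 9/31 ≈ 29.03%


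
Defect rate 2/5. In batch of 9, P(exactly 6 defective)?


Binomial: P(X=6) = C(9,6)×p^6×(1-p)^3
= 84 × 64/15625 × 27/125 = 145152/1953125

P(X=6) = 145152/1953125 ≈ 7.43%


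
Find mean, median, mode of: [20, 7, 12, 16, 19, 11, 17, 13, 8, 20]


Sorted: [7, 8, 11, 12, 13, 16, 17, 19, 20, 20]
Mean = 143/10
Median = 29/2
Freq: {20: 2, 7: 1, 12: 1, 16: 1, 19: 1, 11: 1, 17: 1, 13: 1, 8: 1}
Mode: [20]

Mean=143/10, Median=29/2, Mode=20


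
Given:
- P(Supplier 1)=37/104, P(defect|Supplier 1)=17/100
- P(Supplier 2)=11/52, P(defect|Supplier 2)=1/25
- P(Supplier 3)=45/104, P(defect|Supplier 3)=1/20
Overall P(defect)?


P(B) = Σ P(B|Aᵢ)×P(Aᵢ)
  17/100×37/104 = 629/10400
  1/25×11/52 = 11/1300
  1/20×45/104 = 9/416
Sum = 471/5200

P(defect) = 471/5200 ≈ 9.06%


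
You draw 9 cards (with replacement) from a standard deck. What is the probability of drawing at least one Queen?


P(not a Queen) = 48/52 = 12/13
P(none in 9 draws) = (12/13)^9 = 5159780352/10604499373
P(≥1 Queen) = 1 - 5159780352/10604499373 = 5444719021/10604499373

P = 5444719021/10604499373 ≈ 51.34%


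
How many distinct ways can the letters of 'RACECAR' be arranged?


Letters: 7, freq: {'R': 2, 'A': 2, 'C': 2, 'E': 1}
7!/(2!×2!×2!×1!) = 5040/8 = 630

630


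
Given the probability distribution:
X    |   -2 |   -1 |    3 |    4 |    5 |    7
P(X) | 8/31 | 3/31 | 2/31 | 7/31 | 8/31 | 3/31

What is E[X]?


E[X] = Σ x·P(X=x)
= (-2)×(8/31) + (-1)×(3/31) + (3)×(2/31) + (4)×(7/31) + (5)×(8/31) + (7)×(3/31)
= 76/31

E[X] = 76/31


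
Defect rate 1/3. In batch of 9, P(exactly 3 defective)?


Binomial: P(X=3) = C(9,3)×p^3×(1-p)^6
= 84 × 1/27 × 64/729 = 1792/6561

P(X=3) = 1792/6561 ≈ 27.31%


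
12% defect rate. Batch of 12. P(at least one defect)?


P(all good) = (22/25)^12 = 12855002631049216/59604644775390625
P(≥1 defect) = 46749642144341409/59604644775390625

P = 46749642144341409/59604644775390625 ≈ 78.43%


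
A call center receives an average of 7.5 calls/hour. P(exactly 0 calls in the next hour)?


Poisson(λ=7.5): P(X=0) = e^(-λ)×λ^k/k!
= e^(-7.5) × 7.5^0 / 0!
≈ 0.0005530843701 × 1 / 1 ≈ 0.000553

P(X=0) ≈ 0.000553 ≈ 0.06%


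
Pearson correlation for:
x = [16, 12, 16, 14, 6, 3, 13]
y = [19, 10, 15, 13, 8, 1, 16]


n=7, Σx=80, Σy=82, Σxy=1105, Σx²=1066, Σy²=1176
r = (7×1105 - 80×82)/√((7×1066 - 80²)(7×1176 - 82²))
= 1175/√(1062×1508) = 1175/√1601496 ≈ 1175/1265.5023 ≈ 0.9285

r ≈ 0.9285


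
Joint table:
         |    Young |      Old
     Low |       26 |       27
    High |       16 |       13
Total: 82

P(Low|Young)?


P(Low|Young) = 26/(26+16) = 26/42 = 13/21

P = 13/21 ≈ 61.90%


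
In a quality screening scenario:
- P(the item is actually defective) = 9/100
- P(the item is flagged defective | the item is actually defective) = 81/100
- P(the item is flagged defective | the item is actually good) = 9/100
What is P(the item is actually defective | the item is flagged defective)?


Using Bayes' theorem:
P(A|B) = P(B|A)·P(A) / P(B)

P(the item is flagged defective) = 81/100 × 9/100 + 9/100 × 91/100
= 729/10000 + 819/10000 = 387/2500

P(the item is actually defective|the item is flagged defective) = (729/10000) / (387/2500) = 81/172

P(the item is actually defective|the item is flagged defective) = 81/172 ≈ 47.09%


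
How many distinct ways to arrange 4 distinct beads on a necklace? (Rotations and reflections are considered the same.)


Free circular arrangements: rotations and reflections both identified.
(n-1)!/2 = 3!/2 = 6/2 = 3

3


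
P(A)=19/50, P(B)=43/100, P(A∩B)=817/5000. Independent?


P(A)×P(B) = 817/5000
P(A∩B) = 817/5000
Equal ✓ → Independent

Yes, independent


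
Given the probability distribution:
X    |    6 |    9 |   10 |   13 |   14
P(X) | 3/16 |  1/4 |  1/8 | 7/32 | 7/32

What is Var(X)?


E[X] = 337/32
E[X²] = 3819/32
Var(X) = E[X²] - (E[X])² = 3819/32 - 113569/1024 = 8639/1024

Var(X) = 8639/1024 ≈ 8.4365


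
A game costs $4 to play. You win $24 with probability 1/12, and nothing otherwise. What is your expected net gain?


E[gain] = (24-4)×1/12 + (-4)×11/12
= 5/3 - 11/3 = -2

Expected net gain = $-2 ≈ $-2.00


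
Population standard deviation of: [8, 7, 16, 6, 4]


Mean = 41/5
  (8-41/5)²=1/25
  (7-41/5)²=36/25
  (16-41/5)²=1521/25
  (6-41/5)²=121/25
  (4-41/5)²=441/25
Σ(x-μ)² = 424/5
σ² = (424/5)/5 = 424/25

σ = √(424/25) ≈ 4.1183


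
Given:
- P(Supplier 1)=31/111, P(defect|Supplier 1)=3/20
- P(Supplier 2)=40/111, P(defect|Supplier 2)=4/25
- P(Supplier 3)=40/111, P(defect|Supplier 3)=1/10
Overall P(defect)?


P(B) = Σ P(B|Aᵢ)×P(Aᵢ)
  3/20×31/111 = 31/740
  4/25×40/111 = 32/555
  1/10×40/111 = 4/111
Sum = 301/2220

P(defect) = 301/2220 ≈ 13.56%


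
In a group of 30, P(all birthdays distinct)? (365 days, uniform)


P(all different) = Π(365-i)/365 for i=0..29
= (365/365)×(364/365)×...×(336/365)
= 0.293684

P ≈ 0.2937 ≈ 29.37%


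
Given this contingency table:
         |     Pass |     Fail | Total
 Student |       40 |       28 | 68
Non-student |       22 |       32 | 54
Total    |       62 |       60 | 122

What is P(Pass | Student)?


P(Pass | Student) = 40/(40+28) = 40/68 = 10/17

P(Pass|Student) = 10/17 ≈ 58.82%


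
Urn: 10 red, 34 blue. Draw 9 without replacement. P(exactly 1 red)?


Hypergeometric: C(10,1)×C(34,8)/C(44,9)
= 10×18156204/708930508 = 4126410/16112057

P(X=1) = 4126410/16112057 ≈ 25.61%


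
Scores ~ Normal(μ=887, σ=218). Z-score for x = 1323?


z = (x - μ)/σ = (1323 - 887)/218 = 2.0

z = 2.0


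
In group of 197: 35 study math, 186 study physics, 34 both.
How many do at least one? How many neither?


|A∪B| = 35+186-34 = 187
Neither = 197-187 = 10

At least one: 187; Neither: 10


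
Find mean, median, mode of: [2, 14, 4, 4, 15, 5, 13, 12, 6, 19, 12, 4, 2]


Sorted: [2, 2, 4, 4, 4, 5, 6, 12, 12, 13, 14, 15, 19]
Mean = 112/13
Median = 6
Freq: {2: 2, 14: 1, 4: 3, 15: 1, 5: 1, 13: 1, 12: 2, 6: 1, 19: 1}
Mode: [4]

Mean=112/13, Median=6, Mode=4


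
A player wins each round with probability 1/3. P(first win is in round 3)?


Geometric: P(X=3) = (1-p)^(k-1)×p = (2/3)^2×1/3 = 4/27

P(X=3) = 4/27 ≈ 14.81%


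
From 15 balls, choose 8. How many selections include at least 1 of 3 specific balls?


Complement: C(15,8) - C(12,8) = 6435 - 495 = 5940

5940


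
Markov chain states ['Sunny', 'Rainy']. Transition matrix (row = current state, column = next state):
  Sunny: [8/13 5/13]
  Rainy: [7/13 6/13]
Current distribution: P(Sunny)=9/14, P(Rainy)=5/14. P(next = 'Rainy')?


P(next=Rainy) = Σᵢ P(now=i)×P(i→Rainy)
= 9/14×5/13 + 5/14×6/13
= 45/182 + 15/91 = 75/182

P = 75/182 ≈ 0.4121


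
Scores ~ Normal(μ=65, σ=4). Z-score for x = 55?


z = (x - μ)/σ = (55 - 65)/4 = -2.5

z = -2.5


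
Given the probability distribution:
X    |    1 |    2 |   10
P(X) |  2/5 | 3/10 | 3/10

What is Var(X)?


E[X] = 4
E[X²] = 158/5
Var(X) = E[X²] - (E[X])² = 158/5 - 16 = 78/5

Var(X) = 78/5 ≈ 15.6000


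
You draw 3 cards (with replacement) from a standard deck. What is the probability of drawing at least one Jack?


P(not a Jack) = 48/52 = 12/13
P(none in 3 draws) = (12/13)^3 = 1728/2197
P(≥1 Jack) = 1 - 1728/2197 = 469/2197

P = 469/2197 ≈ 21.35%


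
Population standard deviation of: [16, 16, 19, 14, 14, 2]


Mean = 81/6 = 27/2
  (16-27/2)²=25/4
  (16-27/2)²=25/4
  (19-27/2)²=121/4
  (14-27/2)²=1/4
  (14-27/2)²=1/4
  (2-27/2)²=529/4
Σ(x-μ)² = 351/2
σ² = (351/2)/6 = 117/4

σ = √(117/4) ≈ 5.4083


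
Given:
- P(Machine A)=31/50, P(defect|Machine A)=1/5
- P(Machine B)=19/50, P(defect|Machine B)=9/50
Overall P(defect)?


P(B) = Σ P(B|Aᵢ)×P(Aᵢ)
  1/5×31/50 = 31/250
  9/50×19/50 = 171/2500
Sum = 481/2500

P(defect) = 481/2500 ≈ 19.24%


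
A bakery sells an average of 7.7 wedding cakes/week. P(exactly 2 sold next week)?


Poisson(λ=7.7): P(X=2) = e^(-λ)×λ^k/k!
= e^(-7.7) × 7.7^2 / 2!
≈ 0.0004528271829 × 59.29 / 2 ≈ 0.013424

P(X=2) ≈ 0.013424 ≈ 1.34%


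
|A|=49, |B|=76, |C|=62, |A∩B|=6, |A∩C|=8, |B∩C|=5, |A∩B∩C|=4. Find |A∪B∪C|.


|A∪B∪C| = 49+76+62-6-8-5+4 = 172

|A∪B∪C| = 172


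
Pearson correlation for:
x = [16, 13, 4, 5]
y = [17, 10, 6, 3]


n=4, Σx=38, Σy=36, Σxy=441, Σx²=466, Σy²=434
r = (4×441 - 38×36)/√((4×466 - 38²)(4×434 - 36²))
= 396/√(420×440) = 396/√184800 ≈ 396/429.8837 ≈ 0.9212

r ≈ 0.9212


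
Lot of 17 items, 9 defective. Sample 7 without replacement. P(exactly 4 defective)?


Hypergeometric: C(9,4)×C(8,3)/C(17,7)
= 126×56/19448 = 882/2431

P(X=4) = 882/2431 ≈ 36.28%


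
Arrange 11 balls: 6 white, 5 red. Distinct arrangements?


11!/(6!×5!) = 462

462


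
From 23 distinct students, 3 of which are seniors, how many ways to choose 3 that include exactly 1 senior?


Choose 1 of the 3 seniors and 2 of the other 20 students:
C(3,1)×C(20,2) = 3×190 = 570

570


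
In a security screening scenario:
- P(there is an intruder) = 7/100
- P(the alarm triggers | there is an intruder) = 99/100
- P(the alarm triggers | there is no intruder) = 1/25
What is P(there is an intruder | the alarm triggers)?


Using Bayes' theorem:
P(A|B) = P(B|A)·P(A) / P(B)

P(the alarm triggers) = 99/100 × 7/100 + 1/25 × 93/100
= 693/10000 + 93/2500 = 213/2000

P(there is an intruder|the alarm triggers) = (693/10000) / (213/2000) = 231/355

P(there is an intruder|the alarm triggers) = 231/355 ≈ 65.07%


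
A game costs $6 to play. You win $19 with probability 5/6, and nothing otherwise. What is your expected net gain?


E[gain] = (19-6)×5/6 + (-6)×1/6
= 65/6 - 1 = 59/6

Expected net gain = $59/6 ≈ $9.83


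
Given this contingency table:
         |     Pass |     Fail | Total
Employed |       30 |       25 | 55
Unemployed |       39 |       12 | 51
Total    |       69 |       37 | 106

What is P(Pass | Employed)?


P(Pass | Employed) = 30/(30+25) = 30/55 = 6/11

P(Pass|Employed) = 6/11 ≈ 54.55%


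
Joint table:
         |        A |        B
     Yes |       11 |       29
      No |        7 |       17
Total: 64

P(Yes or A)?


P(Yes∨A) = P(Yes) + P(A) - P(Yes∧A)
= (40 + 18 - 11)/64 = 47/64

P = 47/64 ≈ 73.44%


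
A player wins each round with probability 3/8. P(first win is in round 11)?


Geometric: P(X=11) = (1-p)^(k-1)×p = (5/8)^10×3/8 = 29296875/8589934592

P(X=11) = 29296875/8589934592 ≈ 0.34%


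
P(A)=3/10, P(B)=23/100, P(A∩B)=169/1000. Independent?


P(A)×P(B) = 69/1000
P(A∩B) = 169/1000
Not equal → NOT independent

No, not independent


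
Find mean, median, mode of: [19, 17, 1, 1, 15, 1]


Sorted: [1, 1, 1, 15, 17, 19]
Mean = 54/6 = 9
Median = 8
Freq: {19: 1, 17: 1, 1: 3, 15: 1}
Mode: [1]

Mean=9, Median=8, Mode=1


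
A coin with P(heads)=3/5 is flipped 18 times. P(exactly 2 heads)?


Binomial: P(X=2) = C(18,2)×p^2×(1-p)^16
= 153 × 9/25 × 65536/152587890625 = 90243072/3814697265625

P(X=2) = 90243072/3814697265625 ≈ 0.00%


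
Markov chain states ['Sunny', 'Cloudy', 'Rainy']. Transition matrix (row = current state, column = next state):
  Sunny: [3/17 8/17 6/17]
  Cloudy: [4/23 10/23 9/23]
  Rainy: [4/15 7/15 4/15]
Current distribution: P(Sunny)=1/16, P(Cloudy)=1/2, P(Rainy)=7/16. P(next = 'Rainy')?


P(next=Rainy) = Σᵢ P(now=i)×P(i→Rainy)
= 1/16×6/17 + 1/2×9/23 + 7/16×4/15
= 3/136 + 9/46 + 7/60 = 15689/46920

P = 15689/46920 ≈ 0.3344


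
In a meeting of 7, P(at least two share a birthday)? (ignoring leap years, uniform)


P(all different) = Π(365-i)/365 for i=0..6
= 0.943764
P(match) = 1 - 0.943764 = 0.056236

P ≈ 0.0562 ≈ 5.62%


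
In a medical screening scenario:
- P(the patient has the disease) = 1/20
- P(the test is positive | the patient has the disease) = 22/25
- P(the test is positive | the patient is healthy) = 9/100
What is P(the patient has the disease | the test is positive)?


Using Bayes' theorem:
P(A|B) = P(B|A)·P(A) / P(B)

P(the test is positive) = 22/25 × 1/20 + 9/100 × 19/20
= 11/250 + 171/2000 = 259/2000

P(the patient has the disease|the test is positive) = (11/250) / (259/2000) = 88/259

P(the patient has the disease|the test is positive) = 88/259 ≈ 33.98%


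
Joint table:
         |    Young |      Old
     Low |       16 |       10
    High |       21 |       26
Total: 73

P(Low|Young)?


P(Low|Young) = 16/(16+21) = 16/37

P = 16/37 ≈ 43.24%


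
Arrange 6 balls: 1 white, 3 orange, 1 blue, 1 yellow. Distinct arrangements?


6!/(1!×3!×1!×1!) = 120

120


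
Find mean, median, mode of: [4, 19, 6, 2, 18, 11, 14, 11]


Sorted: [2, 4, 6, 11, 11, 14, 18, 19]
Mean = 85/8
Median = 11
Freq: {4: 1, 19: 1, 6: 1, 2: 1, 18: 1, 11: 2, 14: 1}
Mode: [11]

Mean=85/8, Median=11, Mode=11


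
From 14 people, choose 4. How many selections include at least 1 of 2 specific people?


Complement: C(14,4) - C(12,4) = 1001 - 495 = 506

506


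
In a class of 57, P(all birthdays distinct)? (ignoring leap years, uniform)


P(all different) = Π(365-i)/365 for i=0..56
= (365/365)×(364/365)×...×(309/365)
= 0.009878

P ≈ 0.0099 ≈ 0.99%


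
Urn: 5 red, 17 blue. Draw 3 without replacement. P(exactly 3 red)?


Hypergeometric: C(5,3)×C(17,0)/C(22,3)
= 10×1/1540 = 1/154

P(X=3) = 1/154 ≈ 0.65%


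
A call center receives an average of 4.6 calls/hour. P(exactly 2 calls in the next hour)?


Poisson(λ=4.6): P(X=2) = e^(-λ)×λ^k/k!
= e^(-4.6) × 4.6^2 / 2!
≈ 0.01005183574 × 21.16 / 2 ≈ 0.106348

P(X=2) ≈ 0.106348 ≈ 10.63%


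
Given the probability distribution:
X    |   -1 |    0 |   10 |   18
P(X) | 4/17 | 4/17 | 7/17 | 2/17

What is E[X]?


E[X] = Σ x·P(X=x)
= (-1)×(4/17) + (0)×(4/17) + (10)×(7/17) + (18)×(2/17)
= 6

E[X] = 6


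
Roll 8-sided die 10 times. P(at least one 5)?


P(no 5)^10 = (7/8)^10 = 282475249/1073741824
P(≥1) = 1 - 282475249/1073741824 = 791266575/1073741824

P = 791266575/1073741824 ≈ 73.69%


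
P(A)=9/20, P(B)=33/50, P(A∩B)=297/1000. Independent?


P(A)×P(B) = 297/1000
P(A∩B) = 297/1000
Equal ✓ → Independent

Yes, independent


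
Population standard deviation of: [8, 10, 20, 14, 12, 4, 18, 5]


Mean = 91/8
  (8-91/8)²=729/64
  (10-91/8)²=121/64
  (20-91/8)²=4761/64
  (14-91/8)²=441/64
  (12-91/8)²=25/64
  (4-91/8)²=3481/64
  (18-91/8)²=2809/64
  (5-91/8)²=2601/64
Σ(x-μ)² = 1871/8
σ² = (1871/8)/8 = 1871/64

σ = √(1871/64) ≈ 5.4069


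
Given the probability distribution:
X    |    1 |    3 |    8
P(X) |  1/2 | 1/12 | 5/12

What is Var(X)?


E[X] = 49/12
E[X²] = 335/12
Var(X) = E[X²] - (E[X])² = 335/12 - 2401/144 = 1619/144

Var(X) = 1619/144 ≈ 11.2431


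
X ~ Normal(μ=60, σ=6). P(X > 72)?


z = (72-60)/6 = 2.0
P(X > 72) = 1 - P(Z ≤ 2.0) = 1 - 0.9772 = 0.0228

P(X > 72) ≈ 0.0228


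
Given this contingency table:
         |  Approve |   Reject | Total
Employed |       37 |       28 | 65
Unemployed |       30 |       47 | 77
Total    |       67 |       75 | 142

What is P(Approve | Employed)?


P(Approve | Employed) = 37/(37+28) = 37/65

P(Approve|Employed) = 37/65 ≈ 56.92%


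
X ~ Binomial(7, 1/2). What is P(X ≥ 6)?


P(X ≥ 6) = Σ P(X=i) for i=6..7
P(X=6) = 7/128
P(X=7) = 1/128
Sum = 1/16

P(X ≥ 6) = 1/16 ≈ 6.25%
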